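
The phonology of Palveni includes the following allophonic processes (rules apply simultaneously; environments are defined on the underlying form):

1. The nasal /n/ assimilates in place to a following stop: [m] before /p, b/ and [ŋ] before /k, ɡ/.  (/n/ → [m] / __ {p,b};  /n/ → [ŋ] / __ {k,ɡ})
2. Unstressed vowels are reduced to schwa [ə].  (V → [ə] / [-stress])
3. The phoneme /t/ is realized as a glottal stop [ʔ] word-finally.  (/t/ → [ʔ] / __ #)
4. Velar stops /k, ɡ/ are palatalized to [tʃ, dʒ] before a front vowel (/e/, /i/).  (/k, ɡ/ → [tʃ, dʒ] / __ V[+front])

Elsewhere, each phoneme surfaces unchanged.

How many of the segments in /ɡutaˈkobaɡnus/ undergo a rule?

Segments that undergo a rule: /u/ → [ə] (rule 2); /a/ → [ə] (rule 2); /a/ → [ə] (rule 2); /u/ → [ə] (rule 2).
All other segments surface unchanged.

4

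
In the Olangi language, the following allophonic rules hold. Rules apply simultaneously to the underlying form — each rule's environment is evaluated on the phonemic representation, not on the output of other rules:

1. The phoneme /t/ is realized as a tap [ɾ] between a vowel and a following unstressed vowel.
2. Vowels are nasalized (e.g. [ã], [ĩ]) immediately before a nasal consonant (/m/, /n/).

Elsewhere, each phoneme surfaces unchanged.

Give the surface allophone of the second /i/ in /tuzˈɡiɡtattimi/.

Rule 2 applies to /i/ (between /t/ and /m/: before a nasal consonant) → [ĩ].

[ĩ]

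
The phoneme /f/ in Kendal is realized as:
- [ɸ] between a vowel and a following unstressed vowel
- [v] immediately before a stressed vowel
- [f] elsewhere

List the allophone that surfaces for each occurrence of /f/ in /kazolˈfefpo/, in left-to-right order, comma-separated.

Occurrence 1 (position 6): immediately before a stressed vowel → [v].
Occurrence 2 (position 8): no conditioning environment matches → elsewhere allophone [f].

[v], [f]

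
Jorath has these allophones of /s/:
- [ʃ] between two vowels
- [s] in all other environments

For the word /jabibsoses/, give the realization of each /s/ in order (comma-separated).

Occurrence 1 (position 6): no conditioning environment matches → elsewhere allophone [s].
Occurrence 2 (position 8): between two vowels → [ʃ].
Occurrence 3 (position 10): no conditioning environment matches → elsewhere allophone [s].

[s], [ʃ], [s]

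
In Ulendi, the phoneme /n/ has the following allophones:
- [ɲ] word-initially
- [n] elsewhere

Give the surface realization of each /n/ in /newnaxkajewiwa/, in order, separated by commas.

[ɲ], [n]

Occurrence 1 (position 1): word-initially → [ɲ].
Occurrence 2 (position 4): no conditioning environment matches → elsewhere allophone [n].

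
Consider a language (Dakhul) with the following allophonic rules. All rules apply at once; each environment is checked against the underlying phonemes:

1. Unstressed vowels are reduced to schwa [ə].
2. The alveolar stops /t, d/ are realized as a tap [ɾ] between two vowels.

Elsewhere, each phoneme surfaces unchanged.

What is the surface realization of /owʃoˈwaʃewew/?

[əwʃəˈwaʃəwəw]

/o/ meets the environment for rule 1 (in an unstressed syllable) → [ə].
/w/ (between /o/ and /ʃ/) is unaffected → [w].
/ʃ/ — not in any rule's target class → [ʃ].
Rule 1 applies to /o/ (between /ʃ/ and /w/: in an unstressed syllable) → [ə].
/w/ (between /o/ and /a/): no rule targets it → [w].
/a/ (between /w/ and /ʃ/): rule 1 targets it, but not in an unstressed syllable → unchanged [a].
/ʃ/ — not in any rule's target class → [ʃ].
Rule 1 applies to /e/ (between /ʃ/ and /w/: in an unstressed syllable) → [ə].
/w/ — not in any rule's target class → [w].
/e/ — between /w/ and /w/, in an unstressed syllable — surfaces as [ə] (rule 1).
/w/ (word-final) is unaffected → [w].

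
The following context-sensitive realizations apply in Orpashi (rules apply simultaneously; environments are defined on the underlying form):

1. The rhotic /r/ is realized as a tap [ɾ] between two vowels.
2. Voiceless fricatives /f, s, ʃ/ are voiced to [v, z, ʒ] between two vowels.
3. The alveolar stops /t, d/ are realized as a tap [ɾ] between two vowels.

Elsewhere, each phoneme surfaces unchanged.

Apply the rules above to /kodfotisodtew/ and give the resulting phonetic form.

/k/ (word-initial) is unaffected → [k].
/o/ (between /k/ and /d/) is unaffected → [o].
/d/ (between /o/ and /f/): rule 3 targets it, but not between two vowels → unchanged [d].
/f/ (between /d/ and /o/): rule 2 targets it, but not between two vowels → unchanged [f].
/o/ stays [o].
/t/ meets the environment for rule 3 (between two vowels) → [ɾ].
/i/ (between /t/ and /s/): no rule targets it → [i].
Rule 2 applies to /s/ (between /i/ and /o/: between two vowels) → [z].
/o/ (between /s/ and /d/) is unaffected → [o].
/d/ (between /o/ and /t/) is in the target of rule 3 but the environment (between two vowels) is not met → [d].
/t/ — between /d/ and /e/; rule 3 does not apply here → [t].
/e/ stays [e].
/w/ (word-final): no rule targets it → [w].

[kodfoɾizodtew]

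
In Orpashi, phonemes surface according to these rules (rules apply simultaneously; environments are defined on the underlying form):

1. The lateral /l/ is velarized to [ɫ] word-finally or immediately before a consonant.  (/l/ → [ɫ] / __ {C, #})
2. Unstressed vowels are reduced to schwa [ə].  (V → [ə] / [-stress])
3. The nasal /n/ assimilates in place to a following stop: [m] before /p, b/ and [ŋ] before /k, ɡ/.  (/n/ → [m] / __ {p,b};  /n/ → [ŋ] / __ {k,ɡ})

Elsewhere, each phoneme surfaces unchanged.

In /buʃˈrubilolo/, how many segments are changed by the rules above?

4

Segments that undergo a rule: /u/ → [ə] (rule 2); /i/ → [ə] (rule 2); /o/ → [ə] (rule 2); /o/ → [ə] (rule 2).
All other segments surface unchanged.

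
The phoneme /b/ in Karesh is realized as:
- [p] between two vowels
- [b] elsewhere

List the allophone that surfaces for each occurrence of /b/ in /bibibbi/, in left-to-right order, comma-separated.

Occurrence 1 (position 1): no conditioning environment matches → elsewhere allophone [b].
Occurrence 2 (position 3): between two vowels → [p].
Occurrence 3 (position 5): no conditioning environment matches → elsewhere allophone [b].
Occurrence 4 (position 6): no conditioning environment matches → elsewhere allophone [b].

[b], [p], [b], [b]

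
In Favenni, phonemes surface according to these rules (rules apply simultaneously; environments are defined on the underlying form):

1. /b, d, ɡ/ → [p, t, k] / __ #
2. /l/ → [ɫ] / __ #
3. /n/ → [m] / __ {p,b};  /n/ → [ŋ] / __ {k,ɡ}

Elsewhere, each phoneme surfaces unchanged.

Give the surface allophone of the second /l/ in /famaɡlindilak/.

/l/ (between /i/ and /a/) fails the environment for rule 2, so it stays [l].

[l]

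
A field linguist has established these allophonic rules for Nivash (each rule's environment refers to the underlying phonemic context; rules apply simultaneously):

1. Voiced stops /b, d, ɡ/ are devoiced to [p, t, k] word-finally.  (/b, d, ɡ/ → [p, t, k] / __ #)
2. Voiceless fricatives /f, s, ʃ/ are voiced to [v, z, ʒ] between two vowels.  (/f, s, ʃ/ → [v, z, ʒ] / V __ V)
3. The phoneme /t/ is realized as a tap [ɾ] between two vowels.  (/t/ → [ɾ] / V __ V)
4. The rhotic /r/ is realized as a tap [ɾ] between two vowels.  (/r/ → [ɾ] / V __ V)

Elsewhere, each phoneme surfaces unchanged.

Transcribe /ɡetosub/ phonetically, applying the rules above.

/ɡ/ (word-initial): rule 1 targets it, but not word-finally → unchanged [ɡ].
/e/ (between /ɡ/ and /t/): no rule targets it → [e].
/t/ (between /e/ and /o/) occurs between two vowels → [ɾ] by rule 3.
/o/ stays [o].
/s/ — between /o/ and /u/, between two vowels — surfaces as [z] (rule 2).
/u/ (between /s/ and /b/) is unaffected → [u].
Rule 1 applies to /b/ (word-final: word-finally) → [p].

[ɡeɾozup]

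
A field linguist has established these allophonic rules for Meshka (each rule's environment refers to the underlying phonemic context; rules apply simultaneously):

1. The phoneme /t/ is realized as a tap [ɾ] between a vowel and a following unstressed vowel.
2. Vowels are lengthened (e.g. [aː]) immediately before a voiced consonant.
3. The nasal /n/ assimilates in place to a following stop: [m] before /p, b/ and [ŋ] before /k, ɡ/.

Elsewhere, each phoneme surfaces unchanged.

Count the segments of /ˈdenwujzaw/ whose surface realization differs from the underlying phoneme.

3

Segments that undergo a rule: /e/ → [eː] (rule 2); /u/ → [uː] (rule 2); /a/ → [aː] (rule 2).
All other segments surface unchanged.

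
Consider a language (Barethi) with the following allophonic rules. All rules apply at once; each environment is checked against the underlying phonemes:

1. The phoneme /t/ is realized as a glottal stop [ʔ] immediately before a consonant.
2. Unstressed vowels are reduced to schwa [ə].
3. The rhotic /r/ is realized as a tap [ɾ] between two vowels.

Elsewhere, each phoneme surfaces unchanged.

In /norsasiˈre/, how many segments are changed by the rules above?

Segments that undergo a rule: /o/ → [ə] (rule 2); /a/ → [ə] (rule 2); /i/ → [ə] (rule 2); /r/ → [ɾ] (rule 3).
All other segments surface unchanged.

4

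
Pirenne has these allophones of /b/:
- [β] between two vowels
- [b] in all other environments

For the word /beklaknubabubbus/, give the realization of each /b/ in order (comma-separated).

[b], [β], [β], [b], [b]

Occurrence 1 (position 1): no conditioning environment matches → elsewhere allophone [b].
Occurrence 2 (position 9): between two vowels → [β].
Occurrence 3 (position 11): between two vowels → [β].
Occurrence 4 (position 13): no conditioning environment matches → elsewhere allophone [b].
Occurrence 5 (position 14): no conditioning environment matches → elsewhere allophone [b].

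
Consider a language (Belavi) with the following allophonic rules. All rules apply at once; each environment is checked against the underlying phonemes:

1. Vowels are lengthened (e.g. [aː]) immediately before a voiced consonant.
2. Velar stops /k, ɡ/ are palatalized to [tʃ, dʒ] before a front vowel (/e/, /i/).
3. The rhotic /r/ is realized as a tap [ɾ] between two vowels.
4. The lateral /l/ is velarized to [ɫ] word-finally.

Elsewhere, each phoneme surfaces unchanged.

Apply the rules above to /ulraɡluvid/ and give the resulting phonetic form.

/u/ meets the environment for rule 1 (before a voiced consonant) → [uː].
/l/ — between /u/ and /r/; rule 4 does not apply here → [l].
/r/ (between /l/ and /a/) is in the target of rule 3 but the environment (between two vowels) is not met → [r].
/a/ meets the environment for rule 1 (before a voiced consonant) → [aː].
/ɡ/ — between /a/ and /l/; rule 2 does not apply here → [ɡ].
/l/ (between /ɡ/ and /u/): rule 4 targets it, but not word-finally → unchanged [l].
/u/ (between /l/ and /v/) occurs before a voiced consonant → [uː] by rule 1.
/i/ meets the environment for rule 1 (before a voiced consonant) → [iː].

[uːlraːɡluːviːd]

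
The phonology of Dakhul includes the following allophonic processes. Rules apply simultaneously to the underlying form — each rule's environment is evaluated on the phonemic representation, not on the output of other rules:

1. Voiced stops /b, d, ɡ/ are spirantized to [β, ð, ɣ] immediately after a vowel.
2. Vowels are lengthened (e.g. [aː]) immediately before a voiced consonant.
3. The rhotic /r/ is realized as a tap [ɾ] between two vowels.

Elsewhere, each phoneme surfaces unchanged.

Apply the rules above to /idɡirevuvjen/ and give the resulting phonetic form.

[iːðɡiːɾeːvuːvjeːn]

/i/ — word-initial, before a voiced consonant — surfaces as [iː] (rule 2).
/d/ meets the environment for rule 1 (immediately after a vowel) → [ð].
/ɡ/ (between /d/ and /i/) is in the target of rule 1 but the environment (immediately after a vowel) is not met → [ɡ].
Rule 2 applies to /i/ (between /ɡ/ and /r/: before a voiced consonant) → [iː].
/r/ (between /i/ and /e/) occurs between two vowels → [ɾ] by rule 3.
Rule 2 applies to /e/ (between /r/ and /v/: before a voiced consonant) → [eː].
/v/ — not in any rule's target class → [v].
/u/ (between /v/ and /v/) occurs before a voiced consonant → [uː] by rule 2.
/v/ (between /u/ and /j/): no rule targets it → [v].
/j/ stays [j].
/e/ (between /j/ and /n/) occurs before a voiced consonant → [eː] by rule 2.
/n/ — not in any rule's target class → [n].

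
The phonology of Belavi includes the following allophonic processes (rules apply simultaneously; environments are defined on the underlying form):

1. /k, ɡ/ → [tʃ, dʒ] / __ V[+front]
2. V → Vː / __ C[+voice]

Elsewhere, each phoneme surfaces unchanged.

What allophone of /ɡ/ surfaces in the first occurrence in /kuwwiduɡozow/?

/ɡ/ (between /u/ and /o/) fails the environment for rule 1, so it stays [ɡ].

[ɡ]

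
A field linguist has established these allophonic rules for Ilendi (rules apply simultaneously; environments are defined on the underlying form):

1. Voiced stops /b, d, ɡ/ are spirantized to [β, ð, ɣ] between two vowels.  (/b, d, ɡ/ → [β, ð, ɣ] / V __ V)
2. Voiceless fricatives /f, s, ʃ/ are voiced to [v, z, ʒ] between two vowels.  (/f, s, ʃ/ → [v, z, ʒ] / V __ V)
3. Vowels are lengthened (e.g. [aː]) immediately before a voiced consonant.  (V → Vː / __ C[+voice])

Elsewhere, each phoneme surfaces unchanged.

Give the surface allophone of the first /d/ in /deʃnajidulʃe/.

/d/ — word-initial; rule 1 does not apply here → [d].

[d]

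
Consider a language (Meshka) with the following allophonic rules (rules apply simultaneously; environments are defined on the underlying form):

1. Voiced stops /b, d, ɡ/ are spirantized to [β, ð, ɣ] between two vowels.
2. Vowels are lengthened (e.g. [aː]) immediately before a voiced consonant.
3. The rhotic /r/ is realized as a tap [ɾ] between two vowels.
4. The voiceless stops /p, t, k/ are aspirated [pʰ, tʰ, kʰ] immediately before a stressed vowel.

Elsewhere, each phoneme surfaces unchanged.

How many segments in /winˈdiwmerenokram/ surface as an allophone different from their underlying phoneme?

6

Segments that undergo a rule: /i/ → [iː] (rule 2); /i/ → [iː] (rule 2); /e/ → [eː] (rule 2); /r/ → [ɾ] (rule 3); /e/ → [eː] (rule 2); /a/ → [aː] (rule 2).
All other segments surface unchanged.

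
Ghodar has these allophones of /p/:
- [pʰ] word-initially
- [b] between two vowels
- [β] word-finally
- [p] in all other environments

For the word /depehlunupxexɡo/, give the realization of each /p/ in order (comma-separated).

Occurrence 1 (position 3): between two vowels → [b].
Occurrence 2 (position 10): no conditioning environment matches → elsewhere allophone [p].

[b], [p]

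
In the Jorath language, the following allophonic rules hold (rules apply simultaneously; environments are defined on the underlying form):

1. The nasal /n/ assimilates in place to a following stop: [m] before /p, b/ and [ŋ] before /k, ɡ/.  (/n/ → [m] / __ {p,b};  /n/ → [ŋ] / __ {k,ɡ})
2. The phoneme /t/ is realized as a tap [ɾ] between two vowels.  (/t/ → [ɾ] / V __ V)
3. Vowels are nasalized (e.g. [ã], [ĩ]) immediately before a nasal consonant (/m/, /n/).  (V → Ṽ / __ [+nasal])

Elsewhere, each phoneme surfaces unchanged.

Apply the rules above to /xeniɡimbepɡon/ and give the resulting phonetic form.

[xẽniɡĩmbepɡõn]

/x/ (word-initial) is unaffected → [x].
/e/ (between /x/ and /n/): before a nasal consonant, so rule 3 applies → [ẽ].
/n/ (between /e/ and /i/) is in the target of rule 1 but the environment (before a labial or velar stop) is not met → [n].
/i/ (between /n/ and /ɡ/): rule 3 targets it, but not before a nasal consonant → unchanged [i].
/ɡ/ stays [ɡ].
/i/ (between /ɡ/ and /m/): before a nasal consonant, so rule 3 applies → [ĩ].
/m/ (between /i/ and /b/) is unaffected → [m].
/b/ (between /m/ and /e/): no rule targets it → [b].
/e/ (between /b/ and /p/) fails the environment for rule 3, so it stays [e].
/p/ stays [p].
/ɡ/ (between /p/ and /o/) is unaffected → [ɡ].
/o/ — between /ɡ/ and /n/, before a nasal consonant — surfaces as [õ] (rule 3).
/n/ — word-final; rule 1 does not apply here → [n].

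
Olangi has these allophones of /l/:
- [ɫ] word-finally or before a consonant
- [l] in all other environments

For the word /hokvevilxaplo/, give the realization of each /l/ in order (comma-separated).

Occurrence 1 (position 8): word-finally or before a consonant → [ɫ].
Occurrence 2 (position 12): no conditioning environment matches → elsewhere allophone [l].

[ɫ], [l]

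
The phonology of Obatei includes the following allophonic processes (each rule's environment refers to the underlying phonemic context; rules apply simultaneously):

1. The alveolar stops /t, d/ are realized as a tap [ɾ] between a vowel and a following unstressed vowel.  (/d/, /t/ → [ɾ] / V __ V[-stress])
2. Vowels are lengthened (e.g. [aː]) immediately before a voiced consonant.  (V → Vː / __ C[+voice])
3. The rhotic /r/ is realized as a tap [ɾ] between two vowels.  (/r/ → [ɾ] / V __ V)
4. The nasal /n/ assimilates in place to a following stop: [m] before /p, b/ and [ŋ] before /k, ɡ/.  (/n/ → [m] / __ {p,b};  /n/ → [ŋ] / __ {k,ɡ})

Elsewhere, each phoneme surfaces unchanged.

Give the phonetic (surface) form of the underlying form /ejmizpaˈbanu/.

/e/ (word-initial): before a voiced consonant, so rule 2 applies → [eː].
/j/ (between /e/ and /m/): no rule targets it → [j].
/m/ stays [m].
/i/ meets the environment for rule 2 (before a voiced consonant) → [iː].
/z/ stays [z].
/p/ (between /z/ and /a/): no rule targets it → [p].
/a/ (between /p/ and /b/) occurs before a voiced consonant → [aː] by rule 2.
/b/ (between /a/ and /a/) is unaffected → [b].
Rule 2 applies to /a/ (between /b/ and /n/: before a voiced consonant) → [aː].
/n/ (between /a/ and /u/) is in the target of rule 4 but the environment (before a labial or velar stop) is not met → [n].
/u/ (word-final) is in the target of rule 2 but the environment (before a voiced consonant) is not met → [u].

[eːjmiːzpaːˈbaːnu]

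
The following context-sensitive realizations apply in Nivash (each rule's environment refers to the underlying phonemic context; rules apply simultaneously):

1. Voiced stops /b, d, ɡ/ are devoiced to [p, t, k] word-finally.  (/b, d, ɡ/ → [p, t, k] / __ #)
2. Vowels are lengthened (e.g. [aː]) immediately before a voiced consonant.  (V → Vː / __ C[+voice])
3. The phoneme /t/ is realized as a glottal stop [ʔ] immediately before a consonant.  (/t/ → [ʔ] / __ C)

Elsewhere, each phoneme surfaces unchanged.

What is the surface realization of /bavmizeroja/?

/b/ (word-initial): rule 1 targets it, but not word-finally → unchanged [b].
/a/ (between /b/ and /v/) occurs before a voiced consonant → [aː] by rule 2.
/v/ (between /a/ and /m/): no rule targets it → [v].
/m/ stays [m].
Rule 2 applies to /i/ (between /m/ and /z/: before a voiced consonant) → [iː].
/z/ stays [z].
/e/ (between /z/ and /r/) occurs before a voiced consonant → [eː] by rule 2.
/r/ (between /e/ and /o/) is unaffected → [r].
/o/ (between /r/ and /j/): before a voiced consonant, so rule 2 applies → [oː].
/j/ (between /o/ and /a/) is unaffected → [j].
/a/ (word-final): rule 2 targets it, but not before a voiced consonant → unchanged [a].

[baːvmiːzeːroːja]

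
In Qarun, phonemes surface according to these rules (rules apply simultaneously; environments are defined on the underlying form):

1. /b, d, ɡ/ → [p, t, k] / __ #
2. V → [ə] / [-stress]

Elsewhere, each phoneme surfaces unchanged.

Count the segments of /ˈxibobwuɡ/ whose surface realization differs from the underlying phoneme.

3

Segments that undergo a rule: /o/ → [ə] (rule 2); /u/ → [ə] (rule 2); /ɡ/ → [k] (rule 1).
All other segments surface unchanged.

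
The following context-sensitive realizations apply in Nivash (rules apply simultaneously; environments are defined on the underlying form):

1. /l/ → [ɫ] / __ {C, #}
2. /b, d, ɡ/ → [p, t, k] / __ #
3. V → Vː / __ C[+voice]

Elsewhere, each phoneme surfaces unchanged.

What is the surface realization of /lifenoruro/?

[lifeːnoːruːro]

/l/ (word-initial) fails the environment for rule 1, so it stays [l].
/i/ (between /l/ and /f/) is in the target of rule 3 but the environment (before a voiced consonant) is not met → [i].
/e/ — between /f/ and /n/, before a voiced consonant — surfaces as [eː] (rule 3).
/o/ — between /n/ and /r/, before a voiced consonant — surfaces as [oː] (rule 3).
Rule 3 applies to /u/ (between /r/ and /r/: before a voiced consonant) → [uː].
/o/ — word-final; rule 3 does not apply here → [o].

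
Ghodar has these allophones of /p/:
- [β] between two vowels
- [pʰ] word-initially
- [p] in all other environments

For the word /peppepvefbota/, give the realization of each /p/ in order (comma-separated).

Occurrence 1 (position 1): word-initially → [pʰ].
Occurrence 2 (position 3): no conditioning environment matches → elsewhere allophone [p].
Occurrence 3 (position 4): no conditioning environment matches → elsewhere allophone [p].
Occurrence 4 (position 6): no conditioning environment matches → elsewhere allophone [p].

[pʰ], [p], [p], [p]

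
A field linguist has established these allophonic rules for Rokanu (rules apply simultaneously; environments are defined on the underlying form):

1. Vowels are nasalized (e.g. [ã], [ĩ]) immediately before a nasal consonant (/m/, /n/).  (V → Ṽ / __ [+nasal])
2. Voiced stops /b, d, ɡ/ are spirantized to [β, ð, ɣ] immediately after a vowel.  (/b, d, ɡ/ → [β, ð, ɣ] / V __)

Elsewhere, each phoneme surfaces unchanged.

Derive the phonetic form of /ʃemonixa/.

/ʃ/ stays [ʃ].
/e/ (between /ʃ/ and /m/) occurs before a nasal consonant → [ẽ] by rule 1.
/m/ (between /e/ and /o/) is unaffected → [m].
/o/ meets the environment for rule 1 (before a nasal consonant) → [õ].
/n/ — not in any rule's target class → [n].
/i/ (between /n/ and /x/): rule 1 targets it, but not before a nasal consonant → unchanged [i].
/x/ stays [x].
/a/ — word-final; rule 1 does not apply here → [a].

[ʃẽmõnixa]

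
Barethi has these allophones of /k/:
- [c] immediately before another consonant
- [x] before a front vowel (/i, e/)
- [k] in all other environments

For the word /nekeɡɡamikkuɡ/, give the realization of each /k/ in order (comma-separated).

[x], [c], [k]

Occurrence 1 (position 3): before a front vowel (/i, e/) → [x].
Occurrence 2 (position 10): immediately before another consonant → [c].
Occurrence 3 (position 11): no conditioning environment matches → elsewhere allophone [k].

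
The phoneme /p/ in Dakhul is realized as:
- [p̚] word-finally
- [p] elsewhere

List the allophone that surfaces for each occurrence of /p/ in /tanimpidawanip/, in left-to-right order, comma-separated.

Occurrence 1 (position 6): no conditioning environment matches → elsewhere allophone [p].
Occurrence 2 (position 14): word-finally → [p̚].

[p], [p̚]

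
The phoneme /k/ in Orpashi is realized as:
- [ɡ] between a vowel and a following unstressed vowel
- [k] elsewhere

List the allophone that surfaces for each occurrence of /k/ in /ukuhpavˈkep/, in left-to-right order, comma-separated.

Occurrence 1 (position 2): between a vowel and a following unstressed vowel → [ɡ].
Occurrence 2 (position 8): no conditioning environment matches → elsewhere allophone [k].

[ɡ], [k]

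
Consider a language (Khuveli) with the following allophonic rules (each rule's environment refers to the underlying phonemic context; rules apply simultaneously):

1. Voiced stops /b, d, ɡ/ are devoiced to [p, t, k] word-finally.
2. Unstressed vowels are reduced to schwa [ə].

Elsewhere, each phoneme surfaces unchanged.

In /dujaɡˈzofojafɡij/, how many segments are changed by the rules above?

5

Segments that undergo a rule: /u/ → [ə] (rule 2); /a/ → [ə] (rule 2); /o/ → [ə] (rule 2); /a/ → [ə] (rule 2); /i/ → [ə] (rule 2).
All other segments surface unchanged.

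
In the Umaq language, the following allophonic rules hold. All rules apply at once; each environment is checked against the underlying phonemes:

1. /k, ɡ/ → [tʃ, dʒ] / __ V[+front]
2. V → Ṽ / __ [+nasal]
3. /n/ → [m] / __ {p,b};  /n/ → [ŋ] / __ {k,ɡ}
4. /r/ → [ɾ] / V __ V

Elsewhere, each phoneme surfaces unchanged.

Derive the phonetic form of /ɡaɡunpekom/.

[ɡaɡũmpekõm]

/ɡ/ — word-initial; rule 1 does not apply here → [ɡ].
/a/ (between /ɡ/ and /ɡ/) is in the target of rule 2 but the environment (before a nasal consonant) is not met → [a].
/ɡ/ (between /a/ and /u/) is in the target of rule 1 but the environment (before a front vowel) is not met → [ɡ].
/u/ — between /ɡ/ and /n/, before a nasal consonant — surfaces as [ũ] (rule 2).
/n/ (between /u/ and /p/): before a labial or velar stop, so rule 3 applies → [m].
/e/ (between /p/ and /k/): rule 2 targets it, but not before a nasal consonant → unchanged [e].
/k/ (between /e/ and /o/) is in the target of rule 1 but the environment (before a front vowel) is not met → [k].
/o/ (between /k/ and /m/) occurs before a nasal consonant → [õ] by rule 2.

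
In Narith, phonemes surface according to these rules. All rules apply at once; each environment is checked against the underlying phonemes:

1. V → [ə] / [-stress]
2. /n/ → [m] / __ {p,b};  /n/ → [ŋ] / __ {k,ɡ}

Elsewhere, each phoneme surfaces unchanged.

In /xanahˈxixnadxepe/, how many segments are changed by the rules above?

5

Segments that undergo a rule: /a/ → [ə] (rule 1); /a/ → [ə] (rule 1); /a/ → [ə] (rule 1); /e/ → [ə] (rule 1); /e/ → [ə] (rule 1).
All other segments surface unchanged.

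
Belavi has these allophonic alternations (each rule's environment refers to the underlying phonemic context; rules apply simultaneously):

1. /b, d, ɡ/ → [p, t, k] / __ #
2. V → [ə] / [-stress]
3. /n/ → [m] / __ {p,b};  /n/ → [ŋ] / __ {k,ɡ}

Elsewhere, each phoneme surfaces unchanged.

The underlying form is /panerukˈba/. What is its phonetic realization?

Rule 2 applies to /a/ (between /p/ and /n/: in an unstressed syllable) → [ə].
/n/ — between /a/ and /e/; rule 3 does not apply here → [n].
/e/ (between /n/ and /r/) occurs in an unstressed syllable → [ə] by rule 2.
/u/ (between /r/ and /k/): in an unstressed syllable, so rule 2 applies → [ə].
/b/ (between /k/ and /a/) is in the target of rule 1 but the environment (word-finally) is not met → [b].
/a/ (word-final) is in the target of rule 2 but the environment (in an unstressed syllable) is not met → [a].

[pənərəkˈba]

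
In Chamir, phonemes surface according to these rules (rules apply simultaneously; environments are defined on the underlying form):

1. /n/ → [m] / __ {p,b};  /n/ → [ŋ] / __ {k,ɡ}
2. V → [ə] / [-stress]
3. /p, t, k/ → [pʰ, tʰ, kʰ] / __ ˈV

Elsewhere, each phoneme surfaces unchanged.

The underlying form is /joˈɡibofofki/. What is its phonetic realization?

/o/ (between /j/ and /ɡ/): in an unstressed syllable, so rule 2 applies → [ə].
/i/ (between /ɡ/ and /b/) fails the environment for rule 2, so it stays [i].
/o/ (between /b/ and /f/): in an unstressed syllable, so rule 2 applies → [ə].
/o/ (between /f/ and /f/) occurs in an unstressed syllable → [ə] by rule 2.
/k/ (between /f/ and /i/) is in the target of rule 3 but the environment (immediately before a stressed vowel) is not met → [k].
/i/ (word-final) occurs in an unstressed syllable → [ə] by rule 2.

[jəˈɡibəfəfkə]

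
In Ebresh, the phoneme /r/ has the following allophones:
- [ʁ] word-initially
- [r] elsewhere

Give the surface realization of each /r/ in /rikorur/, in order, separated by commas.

Occurrence 1 (position 1): word-initially → [ʁ].
Occurrence 2 (position 5): no conditioning environment matches → elsewhere allophone [r].
Occurrence 3 (position 7): no conditioning environment matches → elsewhere allophone [r].

[ʁ], [r], [r]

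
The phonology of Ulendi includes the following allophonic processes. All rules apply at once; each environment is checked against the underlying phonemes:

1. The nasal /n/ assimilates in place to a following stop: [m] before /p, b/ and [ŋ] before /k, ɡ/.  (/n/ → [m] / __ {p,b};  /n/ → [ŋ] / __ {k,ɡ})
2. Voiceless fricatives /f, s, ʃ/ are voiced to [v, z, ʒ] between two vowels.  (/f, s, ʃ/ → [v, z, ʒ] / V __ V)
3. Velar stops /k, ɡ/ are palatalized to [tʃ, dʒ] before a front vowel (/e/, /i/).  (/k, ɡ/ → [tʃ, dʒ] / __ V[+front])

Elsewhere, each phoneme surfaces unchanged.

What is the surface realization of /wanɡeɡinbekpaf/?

/w/ stays [w].
/a/ (between /w/ and /n/): no rule targets it → [a].
/n/ — between /a/ and /ɡ/, before a labial or velar stop — surfaces as [ŋ] (rule 1).
Rule 3 applies to /ɡ/ (between /n/ and /e/: before a front vowel) → [dʒ].
/e/ (between /ɡ/ and /ɡ/): no rule targets it → [e].
/ɡ/ (between /e/ and /i/) occurs before a front vowel → [dʒ] by rule 3.
/i/ (between /ɡ/ and /n/): no rule targets it → [i].
/n/ (between /i/ and /b/) occurs before a labial or velar stop → [m] by rule 1.
/b/ stays [b].
/e/ — not in any rule's target class → [e].
/k/ (between /e/ and /p/) fails the environment for rule 3, so it stays [k].
/p/ (between /k/ and /a/) is unaffected → [p].
/a/ (between /p/ and /f/) is unaffected → [a].
/f/ (word-final): rule 2 targets it, but not between two vowels → unchanged [f].

[waŋdʒedʒimbekpaf]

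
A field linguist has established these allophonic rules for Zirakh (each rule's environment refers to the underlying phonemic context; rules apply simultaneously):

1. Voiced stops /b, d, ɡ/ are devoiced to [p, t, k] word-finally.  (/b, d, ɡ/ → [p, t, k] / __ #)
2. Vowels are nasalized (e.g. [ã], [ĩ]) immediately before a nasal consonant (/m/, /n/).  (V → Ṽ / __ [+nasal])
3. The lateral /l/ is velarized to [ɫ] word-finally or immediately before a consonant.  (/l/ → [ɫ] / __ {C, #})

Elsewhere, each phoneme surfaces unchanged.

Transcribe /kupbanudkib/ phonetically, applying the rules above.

/k/ — not in any rule's target class → [k].
/u/ (between /k/ and /p/): rule 2 targets it, but not before a nasal consonant → unchanged [u].
/p/ (between /u/ and /b/) is unaffected → [p].
/b/ (between /p/ and /a/): rule 1 targets it, but not word-finally → unchanged [b].
Rule 2 applies to /a/ (between /b/ and /n/: before a nasal consonant) → [ã].
/n/ — not in any rule's target class → [n].
/u/ (between /n/ and /d/): rule 2 targets it, but not before a nasal consonant → unchanged [u].
/d/ (between /u/ and /k/): rule 1 targets it, but not word-finally → unchanged [d].
/k/ — not in any rule's target class → [k].
/i/ (between /k/ and /b/) is in the target of rule 2 but the environment (before a nasal consonant) is not met → [i].
/b/ (word-final) occurs word-finally → [p] by rule 1.

[kupbãnudkip]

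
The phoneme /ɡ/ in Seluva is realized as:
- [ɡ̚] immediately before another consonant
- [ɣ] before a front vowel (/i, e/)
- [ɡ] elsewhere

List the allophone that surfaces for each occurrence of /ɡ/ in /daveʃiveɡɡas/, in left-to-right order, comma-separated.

[ɡ̚], [ɡ]

Occurrence 1 (position 9): immediately before another consonant → [ɡ̚].
Occurrence 2 (position 10): no conditioning environment matches → elsewhere allophone [ɡ].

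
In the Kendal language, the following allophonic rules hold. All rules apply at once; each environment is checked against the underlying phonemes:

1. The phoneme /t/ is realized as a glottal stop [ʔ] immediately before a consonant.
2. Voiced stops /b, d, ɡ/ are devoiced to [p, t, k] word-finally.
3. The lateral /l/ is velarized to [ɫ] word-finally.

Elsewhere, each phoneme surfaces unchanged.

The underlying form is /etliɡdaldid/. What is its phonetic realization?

/e/ — not in any rule's target class → [e].
Rule 1 applies to /t/ (between /e/ and /l/: immediately before a consonant) → [ʔ].
/l/ — between /t/ and /i/; rule 3 does not apply here → [l].
/i/ stays [i].
/ɡ/ (between /i/ and /d/): rule 2 targets it, but not word-finally → unchanged [ɡ].
/d/ (between /ɡ/ and /a/) is in the target of rule 2 but the environment (word-finally) is not met → [d].
/a/ — not in any rule's target class → [a].
/l/ (between /a/ and /d/) fails the environment for rule 3, so it stays [l].
/d/ (between /l/ and /i/): rule 2 targets it, but not word-finally → unchanged [d].
/i/ (between /d/ and /d/): no rule targets it → [i].
/d/ (word-final): word-finally, so rule 2 applies → [t].

[eʔliɡdaldit]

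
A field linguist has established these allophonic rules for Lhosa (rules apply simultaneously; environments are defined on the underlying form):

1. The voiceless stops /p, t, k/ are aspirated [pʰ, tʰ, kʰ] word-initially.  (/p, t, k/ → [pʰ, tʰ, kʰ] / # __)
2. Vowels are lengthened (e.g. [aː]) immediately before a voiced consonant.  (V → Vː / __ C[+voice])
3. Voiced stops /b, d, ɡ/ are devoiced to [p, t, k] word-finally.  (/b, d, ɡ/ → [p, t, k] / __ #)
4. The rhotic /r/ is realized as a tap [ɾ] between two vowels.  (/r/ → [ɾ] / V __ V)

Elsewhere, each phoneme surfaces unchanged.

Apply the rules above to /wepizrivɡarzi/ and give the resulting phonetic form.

[wepiːzriːvɡaːrzi]

/w/ (word-initial): no rule targets it → [w].
/e/ (between /w/ and /p/): rule 2 targets it, but not before a voiced consonant → unchanged [e].
/p/ — between /e/ and /i/; rule 1 does not apply here → [p].
Rule 2 applies to /i/ (between /p/ and /z/: before a voiced consonant) → [iː].
/z/ (between /i/ and /r/): no rule targets it → [z].
/r/ — between /z/ and /i/; rule 4 does not apply here → [r].
/i/ (between /r/ and /v/): before a voiced consonant, so rule 2 applies → [iː].
/v/ stays [v].
/ɡ/ (between /v/ and /a/) fails the environment for rule 3, so it stays [ɡ].
Rule 2 applies to /a/ (between /ɡ/ and /r/: before a voiced consonant) → [aː].
/r/ (between /a/ and /z/): rule 4 targets it, but not between two vowels → unchanged [r].
/z/ — not in any rule's target class → [z].
/i/ — word-final; rule 2 does not apply here → [i].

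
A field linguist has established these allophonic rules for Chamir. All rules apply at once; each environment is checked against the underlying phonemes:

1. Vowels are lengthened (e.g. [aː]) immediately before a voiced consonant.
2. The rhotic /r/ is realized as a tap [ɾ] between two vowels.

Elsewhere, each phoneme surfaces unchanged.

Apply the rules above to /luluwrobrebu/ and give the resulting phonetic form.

[luːluːwroːbreːbu]

/l/ (word-initial): no rule targets it → [l].
/u/ meets the environment for rule 1 (before a voiced consonant) → [uː].
/l/ (between /u/ and /u/): no rule targets it → [l].
/u/ meets the environment for rule 1 (before a voiced consonant) → [uː].
/w/ (between /u/ and /r/) is unaffected → [w].
/r/ (between /w/ and /o/): rule 2 targets it, but not between two vowels → unchanged [r].
Rule 1 applies to /o/ (between /r/ and /b/: before a voiced consonant) → [oː].
/b/ stays [b].
/r/ (between /b/ and /e/) fails the environment for rule 2, so it stays [r].
/e/ (between /r/ and /b/): before a voiced consonant, so rule 1 applies → [eː].
/b/ stays [b].
/u/ (word-final) is in the target of rule 1 but the environment (before a voiced consonant) is not met → [u].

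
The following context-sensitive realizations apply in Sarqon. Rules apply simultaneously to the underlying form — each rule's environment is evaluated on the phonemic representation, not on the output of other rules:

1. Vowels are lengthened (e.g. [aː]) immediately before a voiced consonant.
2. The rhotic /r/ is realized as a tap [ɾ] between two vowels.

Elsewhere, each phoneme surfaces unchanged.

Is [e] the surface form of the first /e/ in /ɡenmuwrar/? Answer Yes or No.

Rule 1 applies to /e/ (between /ɡ/ and /n/: before a voiced consonant) → [eː].
The actual realization is [eː], not [e].

No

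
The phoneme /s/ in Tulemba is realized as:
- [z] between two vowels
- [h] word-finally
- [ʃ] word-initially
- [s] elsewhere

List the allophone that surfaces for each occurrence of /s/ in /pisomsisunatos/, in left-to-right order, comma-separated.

[z], [s], [z], [h]

Occurrence 1 (position 3): between two vowels → [z].
Occurrence 2 (position 6): no conditioning environment matches → elsewhere allophone [s].
Occurrence 3 (position 8): between two vowels → [z].
Occurrence 4 (position 14): word-finally → [h].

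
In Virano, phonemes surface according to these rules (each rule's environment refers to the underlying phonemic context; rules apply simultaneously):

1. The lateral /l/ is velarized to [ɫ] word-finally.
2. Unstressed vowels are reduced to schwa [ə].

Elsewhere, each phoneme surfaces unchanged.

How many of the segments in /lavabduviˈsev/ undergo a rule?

Segments that undergo a rule: /a/ → [ə] (rule 2); /a/ → [ə] (rule 2); /u/ → [ə] (rule 2); /i/ → [ə] (rule 2).
All other segments surface unchanged.

4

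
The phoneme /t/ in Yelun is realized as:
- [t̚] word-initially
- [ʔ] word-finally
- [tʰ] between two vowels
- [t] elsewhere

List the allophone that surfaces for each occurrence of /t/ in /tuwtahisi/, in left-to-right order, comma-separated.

[t̚], [t]

Occurrence 1 (position 1): word-initially → [t̚].
Occurrence 2 (position 4): no conditioning environment matches → elsewhere allophone [t].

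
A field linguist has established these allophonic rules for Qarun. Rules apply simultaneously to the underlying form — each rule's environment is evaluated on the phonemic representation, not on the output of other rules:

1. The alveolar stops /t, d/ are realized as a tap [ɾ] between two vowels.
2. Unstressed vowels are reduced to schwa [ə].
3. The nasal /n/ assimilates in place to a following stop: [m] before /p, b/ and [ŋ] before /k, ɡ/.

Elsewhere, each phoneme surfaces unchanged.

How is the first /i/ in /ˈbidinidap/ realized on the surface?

[i]

/i/ — between /b/ and /d/; rule 2 does not apply here → [i].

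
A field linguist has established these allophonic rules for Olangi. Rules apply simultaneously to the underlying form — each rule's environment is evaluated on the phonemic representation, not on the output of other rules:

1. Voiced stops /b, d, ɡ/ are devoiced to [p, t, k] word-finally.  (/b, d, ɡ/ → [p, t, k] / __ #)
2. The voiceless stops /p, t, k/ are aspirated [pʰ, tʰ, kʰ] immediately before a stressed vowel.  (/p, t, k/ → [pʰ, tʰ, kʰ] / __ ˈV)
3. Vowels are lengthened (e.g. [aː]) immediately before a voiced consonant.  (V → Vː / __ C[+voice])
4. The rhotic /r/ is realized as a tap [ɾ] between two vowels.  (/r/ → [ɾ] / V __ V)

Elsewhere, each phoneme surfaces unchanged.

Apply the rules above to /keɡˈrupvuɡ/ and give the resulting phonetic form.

/k/ (word-initial) fails the environment for rule 2, so it stays [k].
/e/ meets the environment for rule 3 (before a voiced consonant) → [eː].
/ɡ/ — between /e/ and /r/; rule 1 does not apply here → [ɡ].
/r/ — between /ɡ/ and /u/; rule 4 does not apply here → [r].
/u/ (between /r/ and /p/) fails the environment for rule 3, so it stays [u].
/p/ (between /u/ and /v/) fails the environment for rule 2, so it stays [p].
/v/ (between /p/ and /u/) is unaffected → [v].
Rule 3 applies to /u/ (between /v/ and /ɡ/: before a voiced consonant) → [uː].
/ɡ/ meets the environment for rule 1 (word-finally) → [k].

[keːɡˈrupvuːk]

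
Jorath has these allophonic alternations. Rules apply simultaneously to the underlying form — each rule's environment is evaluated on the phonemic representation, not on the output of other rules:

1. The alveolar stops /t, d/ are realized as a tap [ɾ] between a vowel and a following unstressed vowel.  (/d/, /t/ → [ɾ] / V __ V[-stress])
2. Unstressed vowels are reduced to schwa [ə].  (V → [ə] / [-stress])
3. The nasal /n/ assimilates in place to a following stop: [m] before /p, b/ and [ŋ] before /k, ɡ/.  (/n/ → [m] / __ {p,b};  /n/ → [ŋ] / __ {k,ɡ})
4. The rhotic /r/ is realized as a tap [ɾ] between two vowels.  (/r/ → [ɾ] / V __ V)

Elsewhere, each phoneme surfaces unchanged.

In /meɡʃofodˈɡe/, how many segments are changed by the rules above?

Segments that undergo a rule: /e/ → [ə] (rule 2); /o/ → [ə] (rule 2); /o/ → [ə] (rule 2).
All other segments surface unchanged.

3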